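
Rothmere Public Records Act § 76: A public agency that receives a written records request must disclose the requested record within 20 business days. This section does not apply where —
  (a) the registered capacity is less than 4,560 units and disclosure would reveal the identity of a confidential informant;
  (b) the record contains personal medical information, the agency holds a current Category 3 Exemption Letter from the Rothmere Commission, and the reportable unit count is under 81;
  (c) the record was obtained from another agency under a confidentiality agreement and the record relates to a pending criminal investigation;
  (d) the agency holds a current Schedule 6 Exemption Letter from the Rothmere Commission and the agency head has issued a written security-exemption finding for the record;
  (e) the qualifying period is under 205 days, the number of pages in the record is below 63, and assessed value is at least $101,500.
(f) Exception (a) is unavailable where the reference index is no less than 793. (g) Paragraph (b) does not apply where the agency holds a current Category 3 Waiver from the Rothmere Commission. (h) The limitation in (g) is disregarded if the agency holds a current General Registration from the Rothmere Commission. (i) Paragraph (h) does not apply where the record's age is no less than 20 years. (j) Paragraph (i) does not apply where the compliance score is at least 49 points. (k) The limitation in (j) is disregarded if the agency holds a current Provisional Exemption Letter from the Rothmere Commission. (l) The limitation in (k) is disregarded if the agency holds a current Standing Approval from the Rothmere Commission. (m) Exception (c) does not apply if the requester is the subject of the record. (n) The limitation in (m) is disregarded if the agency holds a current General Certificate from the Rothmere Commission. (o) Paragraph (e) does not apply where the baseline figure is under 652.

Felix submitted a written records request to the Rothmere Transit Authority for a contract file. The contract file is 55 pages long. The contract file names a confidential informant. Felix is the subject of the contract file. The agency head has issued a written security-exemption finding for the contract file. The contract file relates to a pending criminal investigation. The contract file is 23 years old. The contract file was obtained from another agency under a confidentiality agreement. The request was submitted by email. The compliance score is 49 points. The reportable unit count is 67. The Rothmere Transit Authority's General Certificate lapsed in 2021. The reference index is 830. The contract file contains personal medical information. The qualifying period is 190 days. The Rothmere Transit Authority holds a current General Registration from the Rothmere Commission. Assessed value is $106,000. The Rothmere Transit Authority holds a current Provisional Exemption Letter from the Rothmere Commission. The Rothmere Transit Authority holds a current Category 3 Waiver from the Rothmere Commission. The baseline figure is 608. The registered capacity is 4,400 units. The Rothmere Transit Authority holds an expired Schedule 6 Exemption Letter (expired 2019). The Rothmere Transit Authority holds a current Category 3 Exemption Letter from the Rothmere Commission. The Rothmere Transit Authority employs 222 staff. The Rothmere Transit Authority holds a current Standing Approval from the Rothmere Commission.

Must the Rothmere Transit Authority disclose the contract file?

No — exception (b) applies; the Rothmere Transit Authority is not required to disclose the contract file.

Exception (a)'s conditions are all satisfied: the registered capacity is 4,400 units, less than the 4,560 units limit; the contract file names a confidential informant. However, paragraph (f) must be considered: (f) operates against (a): the reference index is 830, meeting the 793 threshold. Exception (a) does not apply.
Exception (b): the contract file contains personal medical information; a current Category 3 Exemption Letter is held; the reportable unit count is 67, under the 81 limit — every condition holds. Considering the limiting provisions: (g) would limit (b) — a current Category 3 Waiver is held — but (h) sets (g) aside: (h) operates against (g): a current General Registration is held. (i) would limit (h) — the record's age is 23 years, meeting the 20 years threshold — but (j) sets (i) aside: (j) operates against (i): the compliance score is 49 points, meeting the 49 points threshold. (k) is triggered (a current Provisional Exemption Letter is held), but is itself disapplied by (l): (l) operates against (k): a current Standing Approval is held. So (b) applies.
Exception (c)'s conditions are all satisfied: the contract file was obtained under a confidentiality agreement; the contract file relates to a pending investigation. But applying paragraphs (m)–(n): (m) operates — Felix is the subject of the contract file. (n) is not engaged (there is no General Certificate in force), so (m) stands. (c) is therefore removed.
Exception (d) does not apply: there is no Schedule 6 Exemption Letter in force.
Exception (e)'s conditions are all satisfied: the qualifying period is 190 days, under the 205 days limit; the number of pages in the record is 55, below the 63 limit; assessed value is $106,000, meeting the $101,500 threshold. But applying paragraph (o): (o) is triggered — the baseline figure is 608, under the 652 limit. (e) is therefore removed.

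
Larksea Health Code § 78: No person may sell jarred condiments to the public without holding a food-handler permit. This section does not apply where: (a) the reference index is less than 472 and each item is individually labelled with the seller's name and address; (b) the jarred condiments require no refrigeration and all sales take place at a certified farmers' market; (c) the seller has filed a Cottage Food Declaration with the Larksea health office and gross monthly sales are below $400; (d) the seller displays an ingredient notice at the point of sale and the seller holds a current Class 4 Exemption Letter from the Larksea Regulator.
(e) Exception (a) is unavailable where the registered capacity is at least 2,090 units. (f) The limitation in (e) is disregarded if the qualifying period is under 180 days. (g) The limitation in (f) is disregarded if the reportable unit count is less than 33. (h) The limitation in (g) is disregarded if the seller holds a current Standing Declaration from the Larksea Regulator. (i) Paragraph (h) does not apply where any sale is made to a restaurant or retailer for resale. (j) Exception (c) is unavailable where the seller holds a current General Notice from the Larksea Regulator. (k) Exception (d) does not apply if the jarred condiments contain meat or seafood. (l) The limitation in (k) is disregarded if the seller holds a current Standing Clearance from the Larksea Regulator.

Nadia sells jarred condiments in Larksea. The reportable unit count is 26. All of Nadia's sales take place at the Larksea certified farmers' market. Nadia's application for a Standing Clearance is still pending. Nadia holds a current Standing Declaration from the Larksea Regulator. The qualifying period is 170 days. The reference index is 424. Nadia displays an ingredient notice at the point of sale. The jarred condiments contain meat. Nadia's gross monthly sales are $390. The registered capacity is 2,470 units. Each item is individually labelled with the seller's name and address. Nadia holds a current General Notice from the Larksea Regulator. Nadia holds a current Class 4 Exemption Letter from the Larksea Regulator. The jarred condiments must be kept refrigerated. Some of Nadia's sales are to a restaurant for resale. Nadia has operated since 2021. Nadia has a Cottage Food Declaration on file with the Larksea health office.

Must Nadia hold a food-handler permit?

Yes — Nadia must hold a food-handler permit.

Exception (a): the reference index is 424, less than the 472 limit; items are individually labelled — every condition holds. But: (e) applies — the registered capacity is 2,470 units, meeting the 2,090 units threshold. (f) is engaged (the qualifying period is 170 days, under the 180 days limit), but yields to (g): (g) operates — the reportable unit count is 26, less than the 33 limit. (h) would limit (g) — a current Standing Declaration is held — but (i) sets (h) aside: (i) applies — some sales are to a restaurant for resale. So (a) is unavailable.
Exception (b) fails — the jarred condiments require refrigeration.
All of (c)'s requirements are met (a Cottage Food Declaration is on file; gross monthly sales are $390, below the $400 limit). But: (j) operates against (c): a current General Notice is held. So (c) is unavailable.
All of (d)'s requirements are met (an ingredient notice is displayed; a current Class 4 Exemption Letter is held). Turning to paragraphs (k)–(l): (k) is triggered — the jarred condiments contain meat. (l) is not triggered (the Standing Clearance is not current), so (k) stands. (d) is therefore removed.
Every exception is unavailable, so the rule governs.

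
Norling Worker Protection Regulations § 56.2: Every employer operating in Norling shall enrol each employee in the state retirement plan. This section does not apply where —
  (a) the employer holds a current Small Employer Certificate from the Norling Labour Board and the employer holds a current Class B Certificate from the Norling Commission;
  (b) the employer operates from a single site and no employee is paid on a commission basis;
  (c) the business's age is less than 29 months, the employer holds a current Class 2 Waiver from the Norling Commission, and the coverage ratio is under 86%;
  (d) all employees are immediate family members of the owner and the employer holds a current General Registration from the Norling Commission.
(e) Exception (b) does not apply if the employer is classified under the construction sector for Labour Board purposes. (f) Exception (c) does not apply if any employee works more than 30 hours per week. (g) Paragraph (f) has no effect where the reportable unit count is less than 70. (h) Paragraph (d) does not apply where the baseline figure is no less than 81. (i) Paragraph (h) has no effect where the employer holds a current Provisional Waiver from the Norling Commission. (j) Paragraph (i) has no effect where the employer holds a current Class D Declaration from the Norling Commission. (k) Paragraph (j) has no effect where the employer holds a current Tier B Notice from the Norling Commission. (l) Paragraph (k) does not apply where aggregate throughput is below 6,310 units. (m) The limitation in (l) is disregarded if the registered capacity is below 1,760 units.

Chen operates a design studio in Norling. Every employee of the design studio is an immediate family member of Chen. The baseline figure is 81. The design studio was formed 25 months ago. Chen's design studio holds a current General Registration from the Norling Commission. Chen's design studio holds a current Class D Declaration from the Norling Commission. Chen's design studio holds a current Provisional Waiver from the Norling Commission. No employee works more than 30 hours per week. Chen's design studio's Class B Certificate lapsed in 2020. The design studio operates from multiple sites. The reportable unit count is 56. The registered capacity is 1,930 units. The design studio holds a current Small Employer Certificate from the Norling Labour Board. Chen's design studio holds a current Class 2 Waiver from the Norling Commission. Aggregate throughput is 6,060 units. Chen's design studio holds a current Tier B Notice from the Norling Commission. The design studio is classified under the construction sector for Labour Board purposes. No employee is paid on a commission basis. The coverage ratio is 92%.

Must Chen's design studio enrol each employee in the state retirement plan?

Exception (a) fails — there is no Class B Certificate in force.
Exception (b) requires that the employer operates from a single site; but the employer operates from multiple sites, so (b) is unavailable.
Exception (c) requires that the coverage ratio is under 86%; but the coverage ratio is 92%, not under 86%, so (c) is unavailable.
All of (d)'s requirements are met (every employee is an immediate family member; a current General Registration is held). Turning to paragraphs (h)–(m): (h) operates against (d): the baseline figure is 81, meeting the 81 threshold. (i) operates (a current Provisional Waiver is held), but yields to (j): (j) operates — a current Class D Declaration is held. (k) is triggered (a current Tier B Notice is held), but yields to (l): (l) operates — aggregate throughput is 6,060 units, below the 6,310 units limit. (m) is inapplicable (the registered capacity is 1,930 units, not below 1,760 units), so (l) stands. Exception (d) does not apply.
None of the exceptions is available; § 56.2 applies in full.

Yes — Chen's design studio must enrol each employee in the state retirement plan.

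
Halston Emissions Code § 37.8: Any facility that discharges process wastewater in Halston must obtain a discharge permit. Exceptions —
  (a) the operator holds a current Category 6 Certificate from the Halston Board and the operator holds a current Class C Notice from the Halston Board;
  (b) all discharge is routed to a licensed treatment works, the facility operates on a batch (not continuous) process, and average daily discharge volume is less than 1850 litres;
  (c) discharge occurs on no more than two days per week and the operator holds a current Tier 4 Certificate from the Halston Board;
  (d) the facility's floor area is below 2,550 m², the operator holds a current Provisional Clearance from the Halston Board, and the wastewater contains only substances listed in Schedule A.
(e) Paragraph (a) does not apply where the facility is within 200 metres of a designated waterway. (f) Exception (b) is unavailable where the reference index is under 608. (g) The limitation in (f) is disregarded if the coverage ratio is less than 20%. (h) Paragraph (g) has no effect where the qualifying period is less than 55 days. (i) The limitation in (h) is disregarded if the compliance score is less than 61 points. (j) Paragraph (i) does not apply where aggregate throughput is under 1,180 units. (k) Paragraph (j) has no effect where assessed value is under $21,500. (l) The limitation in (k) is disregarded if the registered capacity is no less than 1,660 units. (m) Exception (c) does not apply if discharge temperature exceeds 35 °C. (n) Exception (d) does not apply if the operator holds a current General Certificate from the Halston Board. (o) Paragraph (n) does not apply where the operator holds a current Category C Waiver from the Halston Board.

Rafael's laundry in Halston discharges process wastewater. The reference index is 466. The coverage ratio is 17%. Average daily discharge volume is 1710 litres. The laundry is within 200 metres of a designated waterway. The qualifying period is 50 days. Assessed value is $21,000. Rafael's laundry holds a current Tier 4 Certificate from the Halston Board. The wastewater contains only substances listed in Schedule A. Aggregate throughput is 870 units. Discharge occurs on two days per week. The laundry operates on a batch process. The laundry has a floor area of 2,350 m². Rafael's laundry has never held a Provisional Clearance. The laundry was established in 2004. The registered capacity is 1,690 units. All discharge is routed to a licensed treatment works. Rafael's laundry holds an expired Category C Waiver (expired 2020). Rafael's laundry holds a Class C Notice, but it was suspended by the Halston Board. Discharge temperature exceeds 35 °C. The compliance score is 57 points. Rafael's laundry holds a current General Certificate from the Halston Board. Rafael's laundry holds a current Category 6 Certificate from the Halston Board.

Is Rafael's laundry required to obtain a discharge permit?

Exception (a) requires that the operator holds a current Class C Notice from the Halston Board; but no current Class C Notice is held, so (a) is unavailable.
Exception (b) is satisfied on its face — discharge is routed to a licensed treatment works; the facility operates on a batch process; average daily discharge volume is 1710 litres, less than the 1850 litres limit. But applying paragraphs (f)–(l): (f) is triggered — the reference index is 466, under the 608 limit. (g) is triggered (the coverage ratio is 17%, less than the 20% limit), but yields to (h): (h) operates against (g): the qualifying period is 50 days, less than the 55 days limit. (i) is triggered (the compliance score is 57 points, less than the 61 points limit), but is displaced by (j): (j) operates against (i): aggregate throughput is 870 units, under the 1,180 units limit. (k) is triggered (assessed value is $21,000, under the $21,500 limit), but yields to (l): (l) operates against (k): the registered capacity is 1,690 units, meeting the 1,660 units threshold. So (b) is unavailable.
Exception (c): discharge occurs on no more than two days per week; a current Tier 4 Certificate is held — every condition holds. But applying paragraph (m): (m) operates — discharge temperature exceeds 35 °C. So (c) is unavailable.
Exception (d) requires that the operator holds a current Provisional Clearance from the Halston Board; but the Provisional Clearance is not current, so (d) is unavailable.
Every exception is unavailable, so the rule governs.

Yes — Rafael's laundry must obtain a discharge permit.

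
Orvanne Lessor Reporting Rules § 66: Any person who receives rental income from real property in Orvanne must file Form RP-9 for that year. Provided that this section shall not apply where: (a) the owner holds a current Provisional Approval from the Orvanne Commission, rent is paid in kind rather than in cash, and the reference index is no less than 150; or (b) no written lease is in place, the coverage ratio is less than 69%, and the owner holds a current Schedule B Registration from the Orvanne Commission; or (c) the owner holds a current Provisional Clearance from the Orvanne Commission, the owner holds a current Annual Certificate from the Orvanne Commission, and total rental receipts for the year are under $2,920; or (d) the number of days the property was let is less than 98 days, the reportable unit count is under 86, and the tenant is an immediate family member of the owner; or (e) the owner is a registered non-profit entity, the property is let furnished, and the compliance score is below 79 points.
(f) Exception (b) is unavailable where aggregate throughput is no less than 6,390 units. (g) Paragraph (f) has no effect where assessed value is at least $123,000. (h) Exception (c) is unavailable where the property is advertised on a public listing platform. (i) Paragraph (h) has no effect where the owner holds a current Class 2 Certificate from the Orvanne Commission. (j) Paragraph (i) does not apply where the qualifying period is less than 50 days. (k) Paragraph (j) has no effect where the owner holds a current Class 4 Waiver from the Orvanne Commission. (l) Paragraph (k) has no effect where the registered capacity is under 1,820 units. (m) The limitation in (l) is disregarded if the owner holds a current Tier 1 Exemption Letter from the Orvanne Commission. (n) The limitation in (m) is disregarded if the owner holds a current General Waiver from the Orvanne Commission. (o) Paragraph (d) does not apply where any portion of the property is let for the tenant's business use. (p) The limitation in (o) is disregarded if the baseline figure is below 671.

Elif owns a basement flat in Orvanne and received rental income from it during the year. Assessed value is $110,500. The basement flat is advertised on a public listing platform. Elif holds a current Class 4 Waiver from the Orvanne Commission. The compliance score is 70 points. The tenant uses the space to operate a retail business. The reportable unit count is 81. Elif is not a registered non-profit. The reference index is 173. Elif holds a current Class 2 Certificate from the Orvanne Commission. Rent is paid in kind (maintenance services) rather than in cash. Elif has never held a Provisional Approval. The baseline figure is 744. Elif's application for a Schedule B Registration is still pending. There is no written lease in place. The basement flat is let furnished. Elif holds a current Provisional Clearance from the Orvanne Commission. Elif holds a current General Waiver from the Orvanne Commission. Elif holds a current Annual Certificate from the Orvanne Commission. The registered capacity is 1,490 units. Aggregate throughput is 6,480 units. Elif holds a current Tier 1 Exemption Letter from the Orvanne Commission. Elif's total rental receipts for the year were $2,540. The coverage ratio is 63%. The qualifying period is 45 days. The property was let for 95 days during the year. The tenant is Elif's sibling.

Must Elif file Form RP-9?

Yes — Elif must file Form RP-9.

Exception (a) fails — there is no Provisional Approval in force.
Exception (b) requires that the owner holds a current Schedule B Registration from the Orvanne Commission; but the Schedule B Registration is not current, so (b) is unavailable.
Exception (c): a current Provisional Clearance is held; a current Annual Certificate is held; total rental receipts for the year are $2,540, under the $2,920 limit — every condition holds. But: (h) operates against (c): the property is publicly advertised. (i) would limit (h) — a current Class 2 Certificate is held — but (j) sets (i) aside: (j) operates against (i): the qualifying period is 45 days, less than the 50 days limit. (k) would limit (j) — a current Class 4 Waiver is held — but (l) sets (k) aside: (l) applies — the registered capacity is 1,490 units, under the 1,820 units limit. (m) would limit (l) — a current Tier 1 Exemption Letter is held — but (n) sets (m) aside: (n) operates against (m): a current General Waiver is held. So (c) is unavailable.
All of (d)'s requirements are met (the number of days the property was let is 95 days, less than the 98 days limit; the reportable unit count is 81, under the 86 limit; the tenant is an immediate family member). But applying paragraphs (o)–(p): (o) is triggered — the space is let for business use. (p) is not triggered (the baseline figure is 744, not below 671), so (o) stands. (d) is therefore removed.
Exception (e) does not apply: Elif is not a registered non-profit.
None of the exceptions is available; § 66 applies in full.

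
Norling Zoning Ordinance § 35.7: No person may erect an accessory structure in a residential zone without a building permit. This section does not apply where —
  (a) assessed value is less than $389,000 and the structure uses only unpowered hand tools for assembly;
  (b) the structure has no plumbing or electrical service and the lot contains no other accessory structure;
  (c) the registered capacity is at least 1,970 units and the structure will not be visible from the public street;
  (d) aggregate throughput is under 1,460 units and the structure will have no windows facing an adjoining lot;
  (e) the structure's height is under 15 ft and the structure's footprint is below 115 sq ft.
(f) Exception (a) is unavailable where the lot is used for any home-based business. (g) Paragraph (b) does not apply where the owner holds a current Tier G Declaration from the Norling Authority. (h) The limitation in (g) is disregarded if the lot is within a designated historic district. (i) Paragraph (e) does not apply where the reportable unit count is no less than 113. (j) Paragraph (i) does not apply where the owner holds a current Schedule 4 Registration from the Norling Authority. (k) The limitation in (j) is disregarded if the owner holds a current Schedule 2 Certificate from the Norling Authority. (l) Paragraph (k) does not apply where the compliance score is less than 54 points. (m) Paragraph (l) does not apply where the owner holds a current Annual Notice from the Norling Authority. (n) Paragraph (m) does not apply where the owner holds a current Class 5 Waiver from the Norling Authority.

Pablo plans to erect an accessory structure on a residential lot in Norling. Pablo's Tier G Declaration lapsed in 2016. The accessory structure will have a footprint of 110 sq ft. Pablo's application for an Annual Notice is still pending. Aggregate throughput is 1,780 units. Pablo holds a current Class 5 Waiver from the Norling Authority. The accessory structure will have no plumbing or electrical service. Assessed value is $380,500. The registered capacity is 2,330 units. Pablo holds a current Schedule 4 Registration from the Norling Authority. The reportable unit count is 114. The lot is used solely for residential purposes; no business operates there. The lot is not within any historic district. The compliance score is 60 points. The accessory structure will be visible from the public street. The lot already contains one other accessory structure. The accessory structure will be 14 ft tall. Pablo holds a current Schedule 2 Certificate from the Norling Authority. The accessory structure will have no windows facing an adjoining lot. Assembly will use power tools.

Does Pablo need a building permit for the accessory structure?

Exception (a) does not apply: assembly uses power tools.
Exception (b) fails — the lot already has another accessory structure.
Exception (c) does not apply: the structure will be visible from the street.
Exception (d) does not apply: aggregate throughput is 1,780 units, not under 1,460 units.
Exception (e): the structure's height is 14 ft, under the 15 ft limit; the structure's footprint is 110 sq ft, below the 115 sq ft limit — every condition holds. However, paragraphs (i)–(n) must be considered: (i) operates — the reportable unit count is 114, meeting the 113 threshold. (j) operates (a current Schedule 4 Registration is held), but is itself disapplied by (k): (k) operates against (j): a current Schedule 2 Certificate is held. (l) does not operate here (the compliance score is 60 points, not less than 54 points), so (k) stands. (e) is therefore removed.
No exception is made out. Pablo falls within the general rule.

Yes — Pablo must obtain a building permit.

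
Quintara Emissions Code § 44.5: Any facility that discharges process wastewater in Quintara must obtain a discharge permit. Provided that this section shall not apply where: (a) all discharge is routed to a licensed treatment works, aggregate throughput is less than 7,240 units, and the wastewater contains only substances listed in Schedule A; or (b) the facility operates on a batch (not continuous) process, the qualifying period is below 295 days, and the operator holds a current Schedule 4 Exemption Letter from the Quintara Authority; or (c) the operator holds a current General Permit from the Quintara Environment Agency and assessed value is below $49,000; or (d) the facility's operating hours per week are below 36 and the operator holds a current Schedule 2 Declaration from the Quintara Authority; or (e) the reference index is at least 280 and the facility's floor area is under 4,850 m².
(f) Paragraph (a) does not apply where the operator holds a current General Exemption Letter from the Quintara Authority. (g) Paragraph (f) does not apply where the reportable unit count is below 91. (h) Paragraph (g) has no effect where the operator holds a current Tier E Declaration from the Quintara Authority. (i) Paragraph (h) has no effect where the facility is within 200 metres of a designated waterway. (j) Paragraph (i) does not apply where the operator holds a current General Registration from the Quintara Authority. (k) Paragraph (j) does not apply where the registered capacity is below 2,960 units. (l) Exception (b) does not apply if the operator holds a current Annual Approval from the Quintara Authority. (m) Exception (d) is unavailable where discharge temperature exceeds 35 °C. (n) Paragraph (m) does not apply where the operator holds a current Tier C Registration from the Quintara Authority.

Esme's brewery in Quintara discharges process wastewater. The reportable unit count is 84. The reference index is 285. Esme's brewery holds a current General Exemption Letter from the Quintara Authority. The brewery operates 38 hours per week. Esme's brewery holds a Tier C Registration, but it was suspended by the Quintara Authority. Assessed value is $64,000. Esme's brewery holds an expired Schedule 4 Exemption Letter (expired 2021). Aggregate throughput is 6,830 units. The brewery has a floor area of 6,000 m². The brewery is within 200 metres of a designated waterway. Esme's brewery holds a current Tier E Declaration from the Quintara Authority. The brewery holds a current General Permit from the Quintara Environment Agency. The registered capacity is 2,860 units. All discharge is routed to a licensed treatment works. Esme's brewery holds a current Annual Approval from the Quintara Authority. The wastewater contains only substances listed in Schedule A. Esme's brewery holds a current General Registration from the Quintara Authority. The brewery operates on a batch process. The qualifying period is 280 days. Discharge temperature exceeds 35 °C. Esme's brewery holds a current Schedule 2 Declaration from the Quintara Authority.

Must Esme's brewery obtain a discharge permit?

Exception (a) is satisfied on its face — discharge is routed to a licensed treatment works; aggregate throughput is 6,830 units, less than the 7,240 units limit; the wastewater is Schedule-A-only. Under paragraphs (f)–(k): (f) would limit (a) — a current General Exemption Letter is held — but (g) sets (f) aside: (g) operates against (f): the reportable unit count is 84, below the 91 limit. (h) operates (a current Tier E Declaration is held), but is itself disapplied by (i): (i) operates — the brewery is within 200 m of a designated waterway. (j) would limit (i) — a current General Registration is held — but (k) sets (j) aside: (k) is triggered — the registered capacity is 2,860 units, below the 2,960 units limit. (a) remains available.
Exception (b) does not apply: there is no Schedule 4 Exemption Letter in force.
Exception (c) fails — assessed value is $64,000, not below $49,000.
Exception (d) fails — the facility's operating hours per week are 38, not below 36.
Exception (e) does not apply: the facility's floor area is 6,000 m², not under 4,850 m².

No — exception (a) applies; Esme's brewery is not required to obtain a discharge permit.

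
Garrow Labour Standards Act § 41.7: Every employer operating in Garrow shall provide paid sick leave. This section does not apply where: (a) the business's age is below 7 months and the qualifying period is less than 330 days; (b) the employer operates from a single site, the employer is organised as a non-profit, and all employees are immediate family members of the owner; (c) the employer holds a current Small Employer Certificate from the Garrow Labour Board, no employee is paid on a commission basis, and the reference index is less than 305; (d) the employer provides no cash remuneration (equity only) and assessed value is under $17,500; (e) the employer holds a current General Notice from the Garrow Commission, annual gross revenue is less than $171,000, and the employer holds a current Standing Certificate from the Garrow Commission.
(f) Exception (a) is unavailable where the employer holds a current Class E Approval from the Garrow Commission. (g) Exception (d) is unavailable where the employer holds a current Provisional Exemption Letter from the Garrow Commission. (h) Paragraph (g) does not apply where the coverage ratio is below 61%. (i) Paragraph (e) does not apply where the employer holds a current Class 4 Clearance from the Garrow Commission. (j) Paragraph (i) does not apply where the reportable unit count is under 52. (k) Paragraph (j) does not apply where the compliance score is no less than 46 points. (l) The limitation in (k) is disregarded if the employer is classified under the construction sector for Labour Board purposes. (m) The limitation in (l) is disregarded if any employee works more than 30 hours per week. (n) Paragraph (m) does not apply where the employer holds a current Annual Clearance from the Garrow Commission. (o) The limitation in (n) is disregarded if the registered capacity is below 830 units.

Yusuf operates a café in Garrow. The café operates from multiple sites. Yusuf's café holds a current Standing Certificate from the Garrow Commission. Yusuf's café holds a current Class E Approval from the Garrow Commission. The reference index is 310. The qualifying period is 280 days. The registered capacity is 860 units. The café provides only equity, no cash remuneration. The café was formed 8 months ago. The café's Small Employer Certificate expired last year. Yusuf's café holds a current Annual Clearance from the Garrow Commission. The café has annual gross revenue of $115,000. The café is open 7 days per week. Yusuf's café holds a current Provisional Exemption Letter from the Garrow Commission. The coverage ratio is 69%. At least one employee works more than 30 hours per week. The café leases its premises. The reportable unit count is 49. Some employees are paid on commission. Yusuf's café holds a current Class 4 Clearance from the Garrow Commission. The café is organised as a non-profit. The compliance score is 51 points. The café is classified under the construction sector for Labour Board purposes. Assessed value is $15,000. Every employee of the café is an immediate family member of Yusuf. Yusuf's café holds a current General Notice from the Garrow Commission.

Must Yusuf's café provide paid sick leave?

No — exception (e) applies; Yusuf's café is not required to provide paid sick leave.

Exception (a) fails — the business's age is 8 months, not below 7 months.
Exception (b) does not apply: the employer operates from multiple sites.
Exception (c) requires that the employer holds a current Small Employer Certificate from the Garrow Labour Board; but the Small Employer Certificate has expired, so (c) is unavailable.
All of (d)'s requirements are met (remuneration is equity-only; assessed value is $15,000, under the $17,500 limit). But applying paragraphs (g)–(h): (g) operates against (d): a current Provisional Exemption Letter is held. (h) does not operate here (the coverage ratio is 69%, not below 61%), so (g) stands. Exception (d) does not apply.
Exception (e)'s conditions are all satisfied: a current General Notice is held; annual gross revenue is $115,000, less than the $171,000 limit; a current Standing Certificate is held. Considering the limiting provisions: (i) would limit (e) — a current Class 4 Clearance is held — but (j) sets (i) aside: (j) is triggered — the reportable unit count is 49, under the 52 limit. (k) is engaged (the compliance score is 51 points, meeting the 46 points threshold), but is overridden by (l): (l) operates — the café is classified under the construction sector. (m) applies (at least one employee exceeds 30 hours/week), but is displaced by (n): (n) is triggered — a current Annual Clearance is held. (o) is not triggered (the registered capacity is 860 units, not below 830 units), so (n) stands. (e) remains available.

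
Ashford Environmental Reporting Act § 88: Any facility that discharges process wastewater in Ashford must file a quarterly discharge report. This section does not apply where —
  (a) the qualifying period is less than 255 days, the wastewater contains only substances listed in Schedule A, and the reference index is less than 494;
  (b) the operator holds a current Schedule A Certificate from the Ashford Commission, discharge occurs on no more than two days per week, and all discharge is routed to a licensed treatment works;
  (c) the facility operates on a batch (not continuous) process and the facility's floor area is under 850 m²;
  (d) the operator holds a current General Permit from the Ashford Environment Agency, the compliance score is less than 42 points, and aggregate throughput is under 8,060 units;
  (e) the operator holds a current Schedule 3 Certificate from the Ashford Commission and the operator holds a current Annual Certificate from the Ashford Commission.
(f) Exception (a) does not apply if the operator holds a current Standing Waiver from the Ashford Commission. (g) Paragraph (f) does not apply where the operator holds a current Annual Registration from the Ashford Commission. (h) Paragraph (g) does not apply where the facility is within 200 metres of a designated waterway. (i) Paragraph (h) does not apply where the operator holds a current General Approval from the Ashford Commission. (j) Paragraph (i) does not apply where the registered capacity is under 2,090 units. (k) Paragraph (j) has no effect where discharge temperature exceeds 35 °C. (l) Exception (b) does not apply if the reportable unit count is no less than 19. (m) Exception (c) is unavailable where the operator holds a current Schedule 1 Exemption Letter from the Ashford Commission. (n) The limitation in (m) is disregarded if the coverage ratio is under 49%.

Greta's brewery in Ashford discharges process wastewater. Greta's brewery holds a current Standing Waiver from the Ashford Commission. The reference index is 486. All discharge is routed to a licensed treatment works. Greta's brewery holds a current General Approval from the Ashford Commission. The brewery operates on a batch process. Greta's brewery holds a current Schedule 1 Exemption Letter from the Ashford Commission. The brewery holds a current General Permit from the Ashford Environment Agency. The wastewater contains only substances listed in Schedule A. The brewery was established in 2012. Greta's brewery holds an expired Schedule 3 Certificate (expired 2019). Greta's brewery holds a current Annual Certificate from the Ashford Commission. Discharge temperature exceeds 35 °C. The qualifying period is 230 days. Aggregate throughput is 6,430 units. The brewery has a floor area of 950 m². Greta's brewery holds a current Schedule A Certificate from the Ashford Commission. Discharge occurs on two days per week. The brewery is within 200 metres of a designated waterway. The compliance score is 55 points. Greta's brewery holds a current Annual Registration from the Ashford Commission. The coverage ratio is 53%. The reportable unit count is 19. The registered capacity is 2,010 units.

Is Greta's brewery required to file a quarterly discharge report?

Exception (a)'s conditions are all satisfied: the qualifying period is 230 days, less than the 255 days limit; the wastewater is Schedule-A-only; the reference index is 486, less than the 494 limit. Applying paragraphs (f)–(k): (f) would limit (a) — a current Standing Waiver is held — but (g) sets (f) aside: (g) operates — a current Annual Registration is held. (h) is engaged (the brewery is within 200 m of a designated waterway), but is displaced by (i): (i) operates against (h): a current General Approval is held. (j) would limit (i) — the registered capacity is 2,010 units, under the 2,090 units limit — but (k) sets (j) aside: (k) operates against (j): discharge temperature exceeds 35 °C. (a) remains available.
Exception (b)'s conditions are all satisfied: a current Schedule A Certificate is held; discharge occurs on no more than two days per week; discharge is routed to a licensed treatment works. However, paragraph (l) must be considered: (l) operates against (b): the reportable unit count is 19, meeting the 19 threshold. So (b) is unavailable.
Exception (c) does not apply: the facility's floor area is 950 m², not under 850 m².
Exception (d) does not apply: the compliance score is 55 points, not less than 42 points.
Exception (e) fails — there is no Schedule 3 Certificate in force.

No — exception (a) applies; Greta's brewery is not required to file a quarterly discharge report.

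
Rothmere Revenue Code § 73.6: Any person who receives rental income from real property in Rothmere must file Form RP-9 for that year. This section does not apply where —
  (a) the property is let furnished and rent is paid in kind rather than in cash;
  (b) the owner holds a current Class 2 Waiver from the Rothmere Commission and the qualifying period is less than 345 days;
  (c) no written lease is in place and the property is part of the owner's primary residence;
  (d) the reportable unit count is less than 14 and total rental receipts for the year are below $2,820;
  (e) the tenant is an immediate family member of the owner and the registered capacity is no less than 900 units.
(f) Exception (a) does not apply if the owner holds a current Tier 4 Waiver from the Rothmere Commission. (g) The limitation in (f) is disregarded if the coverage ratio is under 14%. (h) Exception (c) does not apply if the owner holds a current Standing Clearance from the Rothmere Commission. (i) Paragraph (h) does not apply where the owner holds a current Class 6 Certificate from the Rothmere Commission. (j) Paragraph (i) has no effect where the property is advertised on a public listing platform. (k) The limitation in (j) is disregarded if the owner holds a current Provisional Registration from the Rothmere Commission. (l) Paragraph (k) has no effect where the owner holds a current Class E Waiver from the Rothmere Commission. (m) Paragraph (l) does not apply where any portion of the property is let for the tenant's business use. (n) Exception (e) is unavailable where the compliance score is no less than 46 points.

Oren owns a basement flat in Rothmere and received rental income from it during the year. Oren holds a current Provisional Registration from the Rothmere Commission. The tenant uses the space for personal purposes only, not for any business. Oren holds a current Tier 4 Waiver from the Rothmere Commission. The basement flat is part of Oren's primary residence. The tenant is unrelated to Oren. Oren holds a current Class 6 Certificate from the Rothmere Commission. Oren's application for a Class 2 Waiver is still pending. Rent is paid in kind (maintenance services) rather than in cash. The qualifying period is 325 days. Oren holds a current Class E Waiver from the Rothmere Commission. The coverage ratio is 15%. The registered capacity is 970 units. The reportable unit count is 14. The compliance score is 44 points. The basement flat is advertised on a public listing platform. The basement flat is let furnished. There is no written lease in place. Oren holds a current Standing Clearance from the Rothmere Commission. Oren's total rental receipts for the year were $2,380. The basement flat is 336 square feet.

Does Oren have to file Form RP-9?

Exception (a) is satisfied on its face — the property is let furnished; rent is paid in kind. But applying paragraphs (f)–(g): (f) is engaged — a current Tier 4 Waiver is held. (g), which would lift (f), is not engaged — the coverage ratio is 15%, not under 14%. (a) is therefore removed.
Exception (b) requires that the owner holds a current Class 2 Waiver from the Rothmere Commission; but there is no Class 2 Waiver in force, so (b) is unavailable.
Exception (c)'s conditions are all satisfied: there is no written lease; the basement flat is part of the primary residence. But applying paragraphs (h)–(m): (h) operates — a current Standing Clearance is held. (i) would limit (h) — a current Class 6 Certificate is held — but (j) sets (i) aside: (j) operates against (i): the property is publicly advertised. (k) is triggered (a current Provisional Registration is held), but is overridden by (l): (l) operates against (k): a current Class E Waiver is held. (m) is inapplicable (the space is used for personal purposes only), so (l) stands. (c) is therefore removed.
Exception (d) fails — the reportable unit count is 14, not less than 14.
Exception (e) does not apply: the tenant is unrelated to the owner.
No exception is made out. Oren falls within the general rule.

Yes — Oren must file Form RP-9.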